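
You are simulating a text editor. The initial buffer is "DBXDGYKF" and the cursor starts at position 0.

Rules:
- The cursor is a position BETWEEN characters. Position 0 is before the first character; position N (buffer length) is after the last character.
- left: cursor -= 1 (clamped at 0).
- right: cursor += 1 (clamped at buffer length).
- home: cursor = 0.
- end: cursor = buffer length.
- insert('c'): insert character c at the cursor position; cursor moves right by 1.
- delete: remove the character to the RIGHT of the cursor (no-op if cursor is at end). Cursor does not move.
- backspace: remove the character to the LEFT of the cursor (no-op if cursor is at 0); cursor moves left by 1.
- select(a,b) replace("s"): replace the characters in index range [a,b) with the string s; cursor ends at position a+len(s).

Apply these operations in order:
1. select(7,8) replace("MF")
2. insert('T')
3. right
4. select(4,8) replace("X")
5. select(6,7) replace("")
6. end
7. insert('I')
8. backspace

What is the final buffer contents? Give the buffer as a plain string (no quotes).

After op 1 (select(7,8) replace("MF")): buf='DBXDGYKMF' cursor=9
After op 2 (insert('T')): buf='DBXDGYKMFT' cursor=10
After op 3 (right): buf='DBXDGYKMFT' cursor=10
After op 4 (select(4,8) replace("X")): buf='DBXDXFT' cursor=5
After op 5 (select(6,7) replace("")): buf='DBXDXF' cursor=6
After op 6 (end): buf='DBXDXF' cursor=6
After op 7 (insert('I')): buf='DBXDXFI' cursor=7
After op 8 (backspace): buf='DBXDXF' cursor=6

Answer: DBXDXF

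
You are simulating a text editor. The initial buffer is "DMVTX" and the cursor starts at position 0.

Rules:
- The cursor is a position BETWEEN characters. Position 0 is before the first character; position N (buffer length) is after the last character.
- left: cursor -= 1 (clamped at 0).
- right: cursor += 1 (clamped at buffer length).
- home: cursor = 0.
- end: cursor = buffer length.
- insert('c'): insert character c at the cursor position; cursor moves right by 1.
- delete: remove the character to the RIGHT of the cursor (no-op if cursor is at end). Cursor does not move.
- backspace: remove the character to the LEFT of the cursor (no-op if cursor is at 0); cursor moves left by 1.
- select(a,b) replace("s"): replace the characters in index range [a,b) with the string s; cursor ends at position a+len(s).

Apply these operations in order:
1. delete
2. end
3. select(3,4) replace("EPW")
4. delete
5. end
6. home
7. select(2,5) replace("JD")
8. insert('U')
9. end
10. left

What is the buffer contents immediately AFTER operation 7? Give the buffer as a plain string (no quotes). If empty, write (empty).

Answer: MVJDW

Derivation:
After op 1 (delete): buf='MVTX' cursor=0
After op 2 (end): buf='MVTX' cursor=4
After op 3 (select(3,4) replace("EPW")): buf='MVTEPW' cursor=6
After op 4 (delete): buf='MVTEPW' cursor=6
After op 5 (end): buf='MVTEPW' cursor=6
After op 6 (home): buf='MVTEPW' cursor=0
After op 7 (select(2,5) replace("JD")): buf='MVJDW' cursor=4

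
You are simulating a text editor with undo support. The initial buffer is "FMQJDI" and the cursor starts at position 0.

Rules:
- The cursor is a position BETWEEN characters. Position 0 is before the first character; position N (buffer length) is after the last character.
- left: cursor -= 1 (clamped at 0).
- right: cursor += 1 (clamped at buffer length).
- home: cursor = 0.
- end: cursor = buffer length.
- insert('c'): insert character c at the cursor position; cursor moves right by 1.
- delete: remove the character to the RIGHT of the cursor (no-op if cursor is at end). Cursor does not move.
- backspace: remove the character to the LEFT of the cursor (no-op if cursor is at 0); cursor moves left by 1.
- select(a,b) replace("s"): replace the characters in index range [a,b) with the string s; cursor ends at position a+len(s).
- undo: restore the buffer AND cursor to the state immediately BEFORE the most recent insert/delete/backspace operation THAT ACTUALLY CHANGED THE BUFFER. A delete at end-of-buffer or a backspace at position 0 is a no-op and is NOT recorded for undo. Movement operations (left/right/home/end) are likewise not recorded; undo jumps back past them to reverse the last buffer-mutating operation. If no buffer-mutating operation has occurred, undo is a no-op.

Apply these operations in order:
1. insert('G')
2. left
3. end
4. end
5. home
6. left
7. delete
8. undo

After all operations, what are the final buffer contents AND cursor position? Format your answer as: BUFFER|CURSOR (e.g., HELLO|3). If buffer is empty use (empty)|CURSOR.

After op 1 (insert('G')): buf='GFMQJDI' cursor=1
After op 2 (left): buf='GFMQJDI' cursor=0
After op 3 (end): buf='GFMQJDI' cursor=7
After op 4 (end): buf='GFMQJDI' cursor=7
After op 5 (home): buf='GFMQJDI' cursor=0
After op 6 (left): buf='GFMQJDI' cursor=0
After op 7 (delete): buf='FMQJDI' cursor=0
After op 8 (undo): buf='GFMQJDI' cursor=0

Answer: GFMQJDI|0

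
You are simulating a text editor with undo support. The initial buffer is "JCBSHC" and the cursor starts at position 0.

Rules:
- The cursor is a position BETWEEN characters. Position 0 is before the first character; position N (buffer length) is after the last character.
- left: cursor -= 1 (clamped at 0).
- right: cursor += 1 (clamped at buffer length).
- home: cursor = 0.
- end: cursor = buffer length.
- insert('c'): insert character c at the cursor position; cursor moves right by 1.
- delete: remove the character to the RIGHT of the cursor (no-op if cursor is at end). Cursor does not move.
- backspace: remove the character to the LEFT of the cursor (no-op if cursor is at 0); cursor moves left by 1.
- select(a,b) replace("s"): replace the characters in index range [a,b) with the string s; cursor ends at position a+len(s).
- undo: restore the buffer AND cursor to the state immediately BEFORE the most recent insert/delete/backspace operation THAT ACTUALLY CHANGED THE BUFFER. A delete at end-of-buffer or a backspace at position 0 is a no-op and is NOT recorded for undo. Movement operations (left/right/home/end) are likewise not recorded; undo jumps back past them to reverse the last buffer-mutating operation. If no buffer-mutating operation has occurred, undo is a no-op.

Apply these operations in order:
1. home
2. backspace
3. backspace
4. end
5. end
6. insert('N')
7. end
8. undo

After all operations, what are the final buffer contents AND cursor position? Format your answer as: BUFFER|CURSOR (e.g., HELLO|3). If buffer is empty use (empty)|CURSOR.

Answer: JCBSHC|6

Derivation:
After op 1 (home): buf='JCBSHC' cursor=0
After op 2 (backspace): buf='JCBSHC' cursor=0
After op 3 (backspace): buf='JCBSHC' cursor=0
After op 4 (end): buf='JCBSHC' cursor=6
After op 5 (end): buf='JCBSHC' cursor=6
After op 6 (insert('N')): buf='JCBSHCN' cursor=7
After op 7 (end): buf='JCBSHCN' cursor=7
After op 8 (undo): buf='JCBSHC' cursor=6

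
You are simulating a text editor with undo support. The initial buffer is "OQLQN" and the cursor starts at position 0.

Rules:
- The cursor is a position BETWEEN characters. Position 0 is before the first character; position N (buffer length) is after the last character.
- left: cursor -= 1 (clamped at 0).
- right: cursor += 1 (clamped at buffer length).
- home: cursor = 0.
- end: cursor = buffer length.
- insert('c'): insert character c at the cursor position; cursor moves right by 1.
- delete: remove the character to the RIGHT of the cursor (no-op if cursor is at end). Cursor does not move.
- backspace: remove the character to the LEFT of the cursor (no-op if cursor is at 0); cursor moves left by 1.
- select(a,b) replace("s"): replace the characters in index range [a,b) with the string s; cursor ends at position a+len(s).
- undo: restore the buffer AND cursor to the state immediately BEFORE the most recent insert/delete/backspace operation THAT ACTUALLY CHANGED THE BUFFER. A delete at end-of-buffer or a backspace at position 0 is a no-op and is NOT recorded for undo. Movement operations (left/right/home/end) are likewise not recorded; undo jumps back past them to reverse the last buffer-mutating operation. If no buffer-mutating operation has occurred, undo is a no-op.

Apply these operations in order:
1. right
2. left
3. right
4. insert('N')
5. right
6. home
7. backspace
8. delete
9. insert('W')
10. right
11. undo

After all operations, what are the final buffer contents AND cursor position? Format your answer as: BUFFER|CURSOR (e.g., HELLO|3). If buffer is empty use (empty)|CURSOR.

After op 1 (right): buf='OQLQN' cursor=1
After op 2 (left): buf='OQLQN' cursor=0
After op 3 (right): buf='OQLQN' cursor=1
After op 4 (insert('N')): buf='ONQLQN' cursor=2
After op 5 (right): buf='ONQLQN' cursor=3
After op 6 (home): buf='ONQLQN' cursor=0
After op 7 (backspace): buf='ONQLQN' cursor=0
After op 8 (delete): buf='NQLQN' cursor=0
After op 9 (insert('W')): buf='WNQLQN' cursor=1
After op 10 (right): buf='WNQLQN' cursor=2
After op 11 (undo): buf='NQLQN' cursor=0

Answer: NQLQN|0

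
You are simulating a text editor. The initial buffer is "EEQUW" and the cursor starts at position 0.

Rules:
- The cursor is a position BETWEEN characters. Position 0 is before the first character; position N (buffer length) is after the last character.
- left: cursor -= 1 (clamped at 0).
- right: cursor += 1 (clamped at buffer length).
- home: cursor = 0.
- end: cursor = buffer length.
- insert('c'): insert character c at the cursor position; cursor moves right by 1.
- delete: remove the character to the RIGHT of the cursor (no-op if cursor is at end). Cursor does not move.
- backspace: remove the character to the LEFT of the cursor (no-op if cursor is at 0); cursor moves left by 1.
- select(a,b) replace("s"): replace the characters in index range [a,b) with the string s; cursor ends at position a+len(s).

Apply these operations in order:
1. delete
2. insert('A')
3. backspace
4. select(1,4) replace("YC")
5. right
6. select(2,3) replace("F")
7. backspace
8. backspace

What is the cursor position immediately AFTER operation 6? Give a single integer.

Answer: 3

Derivation:
After op 1 (delete): buf='EQUW' cursor=0
After op 2 (insert('A')): buf='AEQUW' cursor=1
After op 3 (backspace): buf='EQUW' cursor=0
After op 4 (select(1,4) replace("YC")): buf='EYC' cursor=3
After op 5 (right): buf='EYC' cursor=3
After op 6 (select(2,3) replace("F")): buf='EYF' cursor=3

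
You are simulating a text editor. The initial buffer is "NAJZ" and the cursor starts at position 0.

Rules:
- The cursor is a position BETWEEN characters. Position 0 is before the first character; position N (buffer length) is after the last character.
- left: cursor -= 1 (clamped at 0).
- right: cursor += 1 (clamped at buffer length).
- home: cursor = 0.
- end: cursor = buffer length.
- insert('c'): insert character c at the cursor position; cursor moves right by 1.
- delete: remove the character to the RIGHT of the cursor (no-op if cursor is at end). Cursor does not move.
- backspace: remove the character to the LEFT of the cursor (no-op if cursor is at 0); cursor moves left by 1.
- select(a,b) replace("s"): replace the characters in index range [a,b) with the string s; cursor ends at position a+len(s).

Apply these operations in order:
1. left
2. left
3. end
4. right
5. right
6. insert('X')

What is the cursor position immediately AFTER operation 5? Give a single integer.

Answer: 4

Derivation:
After op 1 (left): buf='NAJZ' cursor=0
After op 2 (left): buf='NAJZ' cursor=0
After op 3 (end): buf='NAJZ' cursor=4
After op 4 (right): buf='NAJZ' cursor=4
After op 5 (right): buf='NAJZ' cursor=4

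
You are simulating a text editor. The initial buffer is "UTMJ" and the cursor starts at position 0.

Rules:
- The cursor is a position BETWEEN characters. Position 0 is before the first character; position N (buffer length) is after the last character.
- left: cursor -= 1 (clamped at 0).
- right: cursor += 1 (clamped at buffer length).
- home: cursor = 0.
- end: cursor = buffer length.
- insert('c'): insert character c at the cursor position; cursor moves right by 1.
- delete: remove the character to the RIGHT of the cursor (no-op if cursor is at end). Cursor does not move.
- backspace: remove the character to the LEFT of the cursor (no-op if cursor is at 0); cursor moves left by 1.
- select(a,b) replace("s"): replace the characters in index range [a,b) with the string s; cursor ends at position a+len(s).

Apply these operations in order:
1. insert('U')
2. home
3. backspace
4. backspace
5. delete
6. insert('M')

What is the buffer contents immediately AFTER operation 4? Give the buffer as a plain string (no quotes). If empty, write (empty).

Answer: UUTMJ

Derivation:
After op 1 (insert('U')): buf='UUTMJ' cursor=1
After op 2 (home): buf='UUTMJ' cursor=0
After op 3 (backspace): buf='UUTMJ' cursor=0
After op 4 (backspace): buf='UUTMJ' cursor=0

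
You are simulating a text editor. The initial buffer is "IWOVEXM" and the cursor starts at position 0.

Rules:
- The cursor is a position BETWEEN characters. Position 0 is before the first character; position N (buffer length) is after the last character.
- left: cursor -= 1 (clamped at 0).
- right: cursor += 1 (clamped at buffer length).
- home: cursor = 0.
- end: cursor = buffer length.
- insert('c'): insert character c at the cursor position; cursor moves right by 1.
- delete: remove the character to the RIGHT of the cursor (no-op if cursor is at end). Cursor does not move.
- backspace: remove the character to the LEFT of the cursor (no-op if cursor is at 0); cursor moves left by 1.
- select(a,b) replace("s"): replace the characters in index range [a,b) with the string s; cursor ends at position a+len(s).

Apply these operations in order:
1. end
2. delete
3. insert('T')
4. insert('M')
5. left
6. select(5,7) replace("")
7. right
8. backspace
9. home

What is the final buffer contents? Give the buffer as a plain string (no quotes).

After op 1 (end): buf='IWOVEXM' cursor=7
After op 2 (delete): buf='IWOVEXM' cursor=7
After op 3 (insert('T')): buf='IWOVEXMT' cursor=8
After op 4 (insert('M')): buf='IWOVEXMTM' cursor=9
After op 5 (left): buf='IWOVEXMTM' cursor=8
After op 6 (select(5,7) replace("")): buf='IWOVETM' cursor=5
After op 7 (right): buf='IWOVETM' cursor=6
After op 8 (backspace): buf='IWOVEM' cursor=5
After op 9 (home): buf='IWOVEM' cursor=0

Answer: IWOVEM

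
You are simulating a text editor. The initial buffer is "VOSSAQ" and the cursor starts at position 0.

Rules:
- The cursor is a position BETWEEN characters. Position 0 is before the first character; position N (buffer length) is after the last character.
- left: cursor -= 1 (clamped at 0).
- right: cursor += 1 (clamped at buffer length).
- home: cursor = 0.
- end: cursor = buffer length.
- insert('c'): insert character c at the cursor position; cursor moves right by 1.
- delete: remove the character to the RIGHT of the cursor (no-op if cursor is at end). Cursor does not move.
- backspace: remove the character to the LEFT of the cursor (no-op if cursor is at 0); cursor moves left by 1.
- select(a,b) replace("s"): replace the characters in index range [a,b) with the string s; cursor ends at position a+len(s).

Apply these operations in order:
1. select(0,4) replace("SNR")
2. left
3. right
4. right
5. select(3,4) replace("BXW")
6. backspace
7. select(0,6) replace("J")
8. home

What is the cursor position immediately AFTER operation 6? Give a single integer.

After op 1 (select(0,4) replace("SNR")): buf='SNRAQ' cursor=3
After op 2 (left): buf='SNRAQ' cursor=2
After op 3 (right): buf='SNRAQ' cursor=3
After op 4 (right): buf='SNRAQ' cursor=4
After op 5 (select(3,4) replace("BXW")): buf='SNRBXWQ' cursor=6
After op 6 (backspace): buf='SNRBXQ' cursor=5

Answer: 5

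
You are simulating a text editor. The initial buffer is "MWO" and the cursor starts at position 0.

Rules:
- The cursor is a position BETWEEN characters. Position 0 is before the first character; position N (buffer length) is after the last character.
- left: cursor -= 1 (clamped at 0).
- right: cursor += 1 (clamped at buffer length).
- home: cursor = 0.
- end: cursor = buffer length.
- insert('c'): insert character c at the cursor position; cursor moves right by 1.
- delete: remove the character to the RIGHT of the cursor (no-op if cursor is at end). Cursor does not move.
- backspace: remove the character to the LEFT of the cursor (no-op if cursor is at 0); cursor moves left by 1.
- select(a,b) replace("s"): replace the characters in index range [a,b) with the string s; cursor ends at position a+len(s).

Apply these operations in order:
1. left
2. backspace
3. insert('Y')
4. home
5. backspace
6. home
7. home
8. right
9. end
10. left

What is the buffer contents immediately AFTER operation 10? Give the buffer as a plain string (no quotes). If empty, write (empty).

After op 1 (left): buf='MWO' cursor=0
After op 2 (backspace): buf='MWO' cursor=0
After op 3 (insert('Y')): buf='YMWO' cursor=1
After op 4 (home): buf='YMWO' cursor=0
After op 5 (backspace): buf='YMWO' cursor=0
After op 6 (home): buf='YMWO' cursor=0
After op 7 (home): buf='YMWO' cursor=0
After op 8 (right): buf='YMWO' cursor=1
After op 9 (end): buf='YMWO' cursor=4
After op 10 (left): buf='YMWO' cursor=3

Answer: YMWO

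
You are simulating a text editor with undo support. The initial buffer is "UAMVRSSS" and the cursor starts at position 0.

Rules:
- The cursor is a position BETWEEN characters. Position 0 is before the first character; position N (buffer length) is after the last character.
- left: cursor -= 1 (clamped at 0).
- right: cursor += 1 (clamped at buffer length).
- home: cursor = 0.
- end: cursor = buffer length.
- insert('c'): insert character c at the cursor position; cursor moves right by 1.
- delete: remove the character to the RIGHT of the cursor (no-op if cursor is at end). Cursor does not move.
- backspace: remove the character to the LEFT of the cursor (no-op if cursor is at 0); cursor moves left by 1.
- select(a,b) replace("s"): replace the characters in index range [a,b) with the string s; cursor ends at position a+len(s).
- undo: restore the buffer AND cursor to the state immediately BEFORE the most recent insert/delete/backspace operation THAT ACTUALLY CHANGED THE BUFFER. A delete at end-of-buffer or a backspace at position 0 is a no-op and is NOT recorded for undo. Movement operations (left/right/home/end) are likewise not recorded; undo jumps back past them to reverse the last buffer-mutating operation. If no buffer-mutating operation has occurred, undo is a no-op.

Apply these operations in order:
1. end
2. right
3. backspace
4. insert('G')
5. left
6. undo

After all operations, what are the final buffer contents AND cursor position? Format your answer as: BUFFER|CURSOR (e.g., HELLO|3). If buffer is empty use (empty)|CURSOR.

Answer: UAMVRSS|7

Derivation:
After op 1 (end): buf='UAMVRSSS' cursor=8
After op 2 (right): buf='UAMVRSSS' cursor=8
After op 3 (backspace): buf='UAMVRSS' cursor=7
After op 4 (insert('G')): buf='UAMVRSSG' cursor=8
After op 5 (left): buf='UAMVRSSG' cursor=7
After op 6 (undo): buf='UAMVRSS' cursor=7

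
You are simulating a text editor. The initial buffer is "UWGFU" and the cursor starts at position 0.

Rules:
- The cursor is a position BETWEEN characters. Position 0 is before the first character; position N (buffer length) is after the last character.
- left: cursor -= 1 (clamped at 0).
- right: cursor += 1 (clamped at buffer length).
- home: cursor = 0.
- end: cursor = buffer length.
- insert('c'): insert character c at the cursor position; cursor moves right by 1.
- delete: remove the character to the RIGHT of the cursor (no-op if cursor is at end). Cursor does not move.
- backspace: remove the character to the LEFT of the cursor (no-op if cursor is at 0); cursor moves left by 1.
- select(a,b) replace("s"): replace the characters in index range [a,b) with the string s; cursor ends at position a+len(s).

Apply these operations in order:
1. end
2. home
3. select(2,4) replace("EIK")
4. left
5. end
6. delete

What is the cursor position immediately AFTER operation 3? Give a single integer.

After op 1 (end): buf='UWGFU' cursor=5
After op 2 (home): buf='UWGFU' cursor=0
After op 3 (select(2,4) replace("EIK")): buf='UWEIKU' cursor=5

Answer: 5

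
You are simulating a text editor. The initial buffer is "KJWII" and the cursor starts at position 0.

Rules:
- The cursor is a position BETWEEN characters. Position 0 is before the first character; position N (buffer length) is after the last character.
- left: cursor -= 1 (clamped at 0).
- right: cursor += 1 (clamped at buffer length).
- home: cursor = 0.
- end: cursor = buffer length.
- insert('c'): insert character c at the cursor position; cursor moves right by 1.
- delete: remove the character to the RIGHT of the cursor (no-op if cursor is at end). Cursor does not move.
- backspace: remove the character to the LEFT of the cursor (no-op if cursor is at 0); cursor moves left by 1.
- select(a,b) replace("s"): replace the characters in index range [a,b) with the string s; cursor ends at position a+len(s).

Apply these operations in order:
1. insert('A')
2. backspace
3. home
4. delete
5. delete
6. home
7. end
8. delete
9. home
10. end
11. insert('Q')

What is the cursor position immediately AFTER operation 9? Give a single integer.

After op 1 (insert('A')): buf='AKJWII' cursor=1
After op 2 (backspace): buf='KJWII' cursor=0
After op 3 (home): buf='KJWII' cursor=0
After op 4 (delete): buf='JWII' cursor=0
After op 5 (delete): buf='WII' cursor=0
After op 6 (home): buf='WII' cursor=0
After op 7 (end): buf='WII' cursor=3
After op 8 (delete): buf='WII' cursor=3
After op 9 (home): buf='WII' cursor=0

Answer: 0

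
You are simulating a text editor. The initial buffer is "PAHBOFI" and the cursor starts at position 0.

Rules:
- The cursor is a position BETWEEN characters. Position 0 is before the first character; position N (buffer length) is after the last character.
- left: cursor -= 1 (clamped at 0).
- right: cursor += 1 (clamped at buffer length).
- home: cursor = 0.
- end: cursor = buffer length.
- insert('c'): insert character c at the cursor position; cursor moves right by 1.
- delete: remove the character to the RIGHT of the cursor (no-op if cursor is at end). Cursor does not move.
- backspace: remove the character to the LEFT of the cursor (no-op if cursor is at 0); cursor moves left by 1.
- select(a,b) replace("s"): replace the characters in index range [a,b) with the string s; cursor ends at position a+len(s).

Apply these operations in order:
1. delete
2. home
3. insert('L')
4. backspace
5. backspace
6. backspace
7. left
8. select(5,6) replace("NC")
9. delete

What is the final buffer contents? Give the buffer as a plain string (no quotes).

Answer: AHBOFNC

Derivation:
After op 1 (delete): buf='AHBOFI' cursor=0
After op 2 (home): buf='AHBOFI' cursor=0
After op 3 (insert('L')): buf='LAHBOFI' cursor=1
After op 4 (backspace): buf='AHBOFI' cursor=0
After op 5 (backspace): buf='AHBOFI' cursor=0
After op 6 (backspace): buf='AHBOFI' cursor=0
After op 7 (left): buf='AHBOFI' cursor=0
After op 8 (select(5,6) replace("NC")): buf='AHBOFNC' cursor=7
After op 9 (delete): buf='AHBOFNC' cursor=7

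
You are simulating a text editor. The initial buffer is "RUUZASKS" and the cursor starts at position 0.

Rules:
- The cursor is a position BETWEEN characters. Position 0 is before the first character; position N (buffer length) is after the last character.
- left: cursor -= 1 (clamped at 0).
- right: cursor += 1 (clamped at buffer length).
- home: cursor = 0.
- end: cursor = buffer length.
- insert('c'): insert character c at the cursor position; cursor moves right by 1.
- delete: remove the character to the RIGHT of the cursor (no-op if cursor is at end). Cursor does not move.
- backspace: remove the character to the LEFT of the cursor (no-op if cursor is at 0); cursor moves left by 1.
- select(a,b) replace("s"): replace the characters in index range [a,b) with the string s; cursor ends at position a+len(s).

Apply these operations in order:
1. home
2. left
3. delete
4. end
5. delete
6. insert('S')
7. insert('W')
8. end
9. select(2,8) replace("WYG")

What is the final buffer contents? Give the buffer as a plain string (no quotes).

After op 1 (home): buf='RUUZASKS' cursor=0
After op 2 (left): buf='RUUZASKS' cursor=0
After op 3 (delete): buf='UUZASKS' cursor=0
After op 4 (end): buf='UUZASKS' cursor=7
After op 5 (delete): buf='UUZASKS' cursor=7
After op 6 (insert('S')): buf='UUZASKSS' cursor=8
After op 7 (insert('W')): buf='UUZASKSSW' cursor=9
After op 8 (end): buf='UUZASKSSW' cursor=9
After op 9 (select(2,8) replace("WYG")): buf='UUWYGW' cursor=5

Answer: UUWYGW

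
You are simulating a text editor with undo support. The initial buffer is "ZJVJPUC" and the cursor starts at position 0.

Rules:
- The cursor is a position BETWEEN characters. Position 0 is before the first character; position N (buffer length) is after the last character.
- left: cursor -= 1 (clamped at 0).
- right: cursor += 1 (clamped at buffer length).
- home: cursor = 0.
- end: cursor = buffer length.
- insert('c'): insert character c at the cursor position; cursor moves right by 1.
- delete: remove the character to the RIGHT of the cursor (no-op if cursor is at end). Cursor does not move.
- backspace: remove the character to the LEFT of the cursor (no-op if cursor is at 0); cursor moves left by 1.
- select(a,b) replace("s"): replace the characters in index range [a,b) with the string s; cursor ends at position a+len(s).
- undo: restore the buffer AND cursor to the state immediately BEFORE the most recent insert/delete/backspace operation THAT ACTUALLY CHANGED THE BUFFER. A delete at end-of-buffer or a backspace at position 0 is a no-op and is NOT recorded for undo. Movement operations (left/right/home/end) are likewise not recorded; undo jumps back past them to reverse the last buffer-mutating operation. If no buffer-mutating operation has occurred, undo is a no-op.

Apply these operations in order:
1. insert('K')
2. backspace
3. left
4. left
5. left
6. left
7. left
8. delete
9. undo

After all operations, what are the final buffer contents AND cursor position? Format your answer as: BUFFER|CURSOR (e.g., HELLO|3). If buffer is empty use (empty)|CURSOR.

After op 1 (insert('K')): buf='KZJVJPUC' cursor=1
After op 2 (backspace): buf='ZJVJPUC' cursor=0
After op 3 (left): buf='ZJVJPUC' cursor=0
After op 4 (left): buf='ZJVJPUC' cursor=0
After op 5 (left): buf='ZJVJPUC' cursor=0
After op 6 (left): buf='ZJVJPUC' cursor=0
After op 7 (left): buf='ZJVJPUC' cursor=0
After op 8 (delete): buf='JVJPUC' cursor=0
After op 9 (undo): buf='ZJVJPUC' cursor=0

Answer: ZJVJPUC|0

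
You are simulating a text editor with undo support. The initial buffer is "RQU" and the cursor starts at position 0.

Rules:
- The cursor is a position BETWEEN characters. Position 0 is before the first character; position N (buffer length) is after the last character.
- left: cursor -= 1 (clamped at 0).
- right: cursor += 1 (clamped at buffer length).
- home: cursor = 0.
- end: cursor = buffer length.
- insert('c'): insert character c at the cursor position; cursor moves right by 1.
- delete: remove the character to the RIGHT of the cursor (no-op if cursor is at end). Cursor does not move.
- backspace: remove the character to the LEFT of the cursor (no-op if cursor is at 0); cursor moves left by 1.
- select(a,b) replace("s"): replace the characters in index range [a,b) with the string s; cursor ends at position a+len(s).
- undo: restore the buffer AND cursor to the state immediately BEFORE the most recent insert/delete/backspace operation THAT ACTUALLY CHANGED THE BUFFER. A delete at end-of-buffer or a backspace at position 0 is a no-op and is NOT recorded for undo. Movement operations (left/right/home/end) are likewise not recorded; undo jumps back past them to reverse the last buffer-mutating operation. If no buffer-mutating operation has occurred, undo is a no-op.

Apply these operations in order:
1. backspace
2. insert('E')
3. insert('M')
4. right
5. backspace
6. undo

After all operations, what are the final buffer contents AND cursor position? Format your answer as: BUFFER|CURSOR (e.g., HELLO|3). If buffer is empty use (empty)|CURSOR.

After op 1 (backspace): buf='RQU' cursor=0
After op 2 (insert('E')): buf='ERQU' cursor=1
After op 3 (insert('M')): buf='EMRQU' cursor=2
After op 4 (right): buf='EMRQU' cursor=3
After op 5 (backspace): buf='EMQU' cursor=2
After op 6 (undo): buf='EMRQU' cursor=3

Answer: EMRQU|3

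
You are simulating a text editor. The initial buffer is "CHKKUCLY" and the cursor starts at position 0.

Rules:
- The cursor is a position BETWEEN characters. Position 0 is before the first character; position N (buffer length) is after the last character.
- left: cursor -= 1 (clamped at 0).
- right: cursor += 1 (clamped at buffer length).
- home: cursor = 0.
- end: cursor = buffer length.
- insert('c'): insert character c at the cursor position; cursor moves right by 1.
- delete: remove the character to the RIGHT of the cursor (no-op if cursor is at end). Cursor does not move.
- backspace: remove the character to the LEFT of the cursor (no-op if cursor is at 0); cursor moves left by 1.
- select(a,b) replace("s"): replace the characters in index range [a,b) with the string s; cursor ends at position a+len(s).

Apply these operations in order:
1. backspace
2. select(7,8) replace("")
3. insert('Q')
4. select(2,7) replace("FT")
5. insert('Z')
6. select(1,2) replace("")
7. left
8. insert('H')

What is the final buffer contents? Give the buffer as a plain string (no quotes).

Answer: HCFTZQ

Derivation:
After op 1 (backspace): buf='CHKKUCLY' cursor=0
After op 2 (select(7,8) replace("")): buf='CHKKUCL' cursor=7
After op 3 (insert('Q')): buf='CHKKUCLQ' cursor=8
After op 4 (select(2,7) replace("FT")): buf='CHFTQ' cursor=4
After op 5 (insert('Z')): buf='CHFTZQ' cursor=5
After op 6 (select(1,2) replace("")): buf='CFTZQ' cursor=1
After op 7 (left): buf='CFTZQ' cursor=0
After op 8 (insert('H')): buf='HCFTZQ' cursor=1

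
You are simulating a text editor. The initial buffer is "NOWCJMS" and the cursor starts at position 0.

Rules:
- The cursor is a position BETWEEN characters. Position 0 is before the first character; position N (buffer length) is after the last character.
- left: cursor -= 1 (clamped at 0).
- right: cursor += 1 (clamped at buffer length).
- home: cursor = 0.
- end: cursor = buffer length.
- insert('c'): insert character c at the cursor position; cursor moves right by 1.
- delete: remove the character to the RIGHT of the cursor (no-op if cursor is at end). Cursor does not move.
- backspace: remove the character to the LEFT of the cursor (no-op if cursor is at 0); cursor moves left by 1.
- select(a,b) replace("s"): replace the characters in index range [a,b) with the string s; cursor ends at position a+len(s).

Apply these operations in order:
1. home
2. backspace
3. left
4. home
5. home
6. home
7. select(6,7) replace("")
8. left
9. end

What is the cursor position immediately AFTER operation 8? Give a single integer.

Answer: 5

Derivation:
After op 1 (home): buf='NOWCJMS' cursor=0
After op 2 (backspace): buf='NOWCJMS' cursor=0
After op 3 (left): buf='NOWCJMS' cursor=0
After op 4 (home): buf='NOWCJMS' cursor=0
After op 5 (home): buf='NOWCJMS' cursor=0
After op 6 (home): buf='NOWCJMS' cursor=0
After op 7 (select(6,7) replace("")): buf='NOWCJM' cursor=6
After op 8 (left): buf='NOWCJM' cursor=5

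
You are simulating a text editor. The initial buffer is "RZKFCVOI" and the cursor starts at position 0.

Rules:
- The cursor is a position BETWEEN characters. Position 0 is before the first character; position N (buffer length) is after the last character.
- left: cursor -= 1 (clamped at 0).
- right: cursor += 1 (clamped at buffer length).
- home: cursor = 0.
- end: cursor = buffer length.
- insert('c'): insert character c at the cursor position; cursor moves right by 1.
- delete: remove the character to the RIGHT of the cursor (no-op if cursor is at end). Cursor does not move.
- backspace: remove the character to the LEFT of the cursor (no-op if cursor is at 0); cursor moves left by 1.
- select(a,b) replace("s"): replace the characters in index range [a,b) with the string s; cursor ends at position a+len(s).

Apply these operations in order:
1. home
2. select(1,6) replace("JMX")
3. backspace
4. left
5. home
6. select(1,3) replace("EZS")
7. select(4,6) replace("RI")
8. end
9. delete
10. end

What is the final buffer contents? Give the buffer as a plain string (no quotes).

After op 1 (home): buf='RZKFCVOI' cursor=0
After op 2 (select(1,6) replace("JMX")): buf='RJMXOI' cursor=4
After op 3 (backspace): buf='RJMOI' cursor=3
After op 4 (left): buf='RJMOI' cursor=2
After op 5 (home): buf='RJMOI' cursor=0
After op 6 (select(1,3) replace("EZS")): buf='REZSOI' cursor=4
After op 7 (select(4,6) replace("RI")): buf='REZSRI' cursor=6
After op 8 (end): buf='REZSRI' cursor=6
After op 9 (delete): buf='REZSRI' cursor=6
After op 10 (end): buf='REZSRI' cursor=6

Answer: REZSRI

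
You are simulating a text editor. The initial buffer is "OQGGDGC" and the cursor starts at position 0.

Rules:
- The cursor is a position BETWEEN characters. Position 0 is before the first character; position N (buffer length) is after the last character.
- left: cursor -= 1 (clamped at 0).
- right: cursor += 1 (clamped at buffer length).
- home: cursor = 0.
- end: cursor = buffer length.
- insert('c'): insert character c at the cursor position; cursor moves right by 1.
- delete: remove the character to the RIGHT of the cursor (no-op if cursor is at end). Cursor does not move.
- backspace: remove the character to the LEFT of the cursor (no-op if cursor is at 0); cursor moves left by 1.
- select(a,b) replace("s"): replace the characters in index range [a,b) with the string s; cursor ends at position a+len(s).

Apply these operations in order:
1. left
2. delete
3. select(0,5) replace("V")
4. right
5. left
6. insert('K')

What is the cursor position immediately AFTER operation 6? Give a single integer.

After op 1 (left): buf='OQGGDGC' cursor=0
After op 2 (delete): buf='QGGDGC' cursor=0
After op 3 (select(0,5) replace("V")): buf='VC' cursor=1
After op 4 (right): buf='VC' cursor=2
After op 5 (left): buf='VC' cursor=1
After op 6 (insert('K')): buf='VKC' cursor=2

Answer: 2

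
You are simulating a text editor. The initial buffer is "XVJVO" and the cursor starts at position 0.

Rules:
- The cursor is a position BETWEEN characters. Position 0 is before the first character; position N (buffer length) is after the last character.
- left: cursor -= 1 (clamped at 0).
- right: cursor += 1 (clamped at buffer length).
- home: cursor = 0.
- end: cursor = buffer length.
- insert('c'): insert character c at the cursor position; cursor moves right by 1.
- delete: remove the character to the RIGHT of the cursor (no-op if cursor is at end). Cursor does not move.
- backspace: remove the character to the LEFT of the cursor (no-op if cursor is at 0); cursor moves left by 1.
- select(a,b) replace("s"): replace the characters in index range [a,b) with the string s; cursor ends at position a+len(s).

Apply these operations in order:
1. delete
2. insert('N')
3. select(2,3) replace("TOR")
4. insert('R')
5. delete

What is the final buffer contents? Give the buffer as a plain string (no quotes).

After op 1 (delete): buf='VJVO' cursor=0
After op 2 (insert('N')): buf='NVJVO' cursor=1
After op 3 (select(2,3) replace("TOR")): buf='NVTORVO' cursor=5
After op 4 (insert('R')): buf='NVTORRVO' cursor=6
After op 5 (delete): buf='NVTORRO' cursor=6

Answer: NVTORRO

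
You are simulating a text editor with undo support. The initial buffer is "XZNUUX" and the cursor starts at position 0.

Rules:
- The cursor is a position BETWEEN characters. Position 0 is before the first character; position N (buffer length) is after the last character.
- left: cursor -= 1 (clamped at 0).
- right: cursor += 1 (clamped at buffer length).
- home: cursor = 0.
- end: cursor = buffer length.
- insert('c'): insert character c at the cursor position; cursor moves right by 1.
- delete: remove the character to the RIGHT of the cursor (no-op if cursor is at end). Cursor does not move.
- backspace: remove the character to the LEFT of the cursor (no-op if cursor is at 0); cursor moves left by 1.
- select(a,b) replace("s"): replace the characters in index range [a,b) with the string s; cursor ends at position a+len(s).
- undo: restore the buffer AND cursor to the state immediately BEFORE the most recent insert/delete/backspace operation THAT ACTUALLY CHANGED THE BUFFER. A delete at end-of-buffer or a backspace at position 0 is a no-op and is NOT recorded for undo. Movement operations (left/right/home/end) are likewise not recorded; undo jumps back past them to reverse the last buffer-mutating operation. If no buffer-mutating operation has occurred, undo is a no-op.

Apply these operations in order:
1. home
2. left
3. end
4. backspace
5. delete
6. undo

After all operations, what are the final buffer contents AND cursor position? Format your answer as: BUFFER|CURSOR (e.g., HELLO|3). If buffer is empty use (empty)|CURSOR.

Answer: XZNUUX|6

Derivation:
After op 1 (home): buf='XZNUUX' cursor=0
After op 2 (left): buf='XZNUUX' cursor=0
After op 3 (end): buf='XZNUUX' cursor=6
After op 4 (backspace): buf='XZNUU' cursor=5
After op 5 (delete): buf='XZNUU' cursor=5
After op 6 (undo): buf='XZNUUX' cursor=6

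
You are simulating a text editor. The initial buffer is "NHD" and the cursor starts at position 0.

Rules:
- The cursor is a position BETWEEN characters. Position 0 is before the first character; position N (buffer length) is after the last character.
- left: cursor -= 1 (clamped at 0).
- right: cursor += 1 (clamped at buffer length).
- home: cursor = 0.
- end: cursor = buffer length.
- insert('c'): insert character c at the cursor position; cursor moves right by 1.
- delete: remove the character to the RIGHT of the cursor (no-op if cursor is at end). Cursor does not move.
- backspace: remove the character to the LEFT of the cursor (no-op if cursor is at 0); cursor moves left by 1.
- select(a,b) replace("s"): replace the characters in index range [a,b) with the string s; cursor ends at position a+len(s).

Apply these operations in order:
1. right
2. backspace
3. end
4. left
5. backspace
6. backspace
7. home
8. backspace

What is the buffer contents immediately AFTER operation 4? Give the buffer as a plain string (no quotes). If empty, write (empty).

After op 1 (right): buf='NHD' cursor=1
After op 2 (backspace): buf='HD' cursor=0
After op 3 (end): buf='HD' cursor=2
After op 4 (left): buf='HD' cursor=1

Answer: HD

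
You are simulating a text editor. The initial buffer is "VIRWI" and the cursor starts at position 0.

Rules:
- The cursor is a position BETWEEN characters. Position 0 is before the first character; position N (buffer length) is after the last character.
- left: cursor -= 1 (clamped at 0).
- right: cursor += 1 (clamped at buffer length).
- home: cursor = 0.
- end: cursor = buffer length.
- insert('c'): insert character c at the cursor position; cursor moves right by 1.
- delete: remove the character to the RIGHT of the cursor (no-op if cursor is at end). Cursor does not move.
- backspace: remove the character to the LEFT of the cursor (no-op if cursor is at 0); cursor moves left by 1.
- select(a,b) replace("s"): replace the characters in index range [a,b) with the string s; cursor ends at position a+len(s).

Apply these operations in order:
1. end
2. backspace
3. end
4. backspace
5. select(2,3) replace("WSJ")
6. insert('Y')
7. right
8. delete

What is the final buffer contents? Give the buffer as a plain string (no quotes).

After op 1 (end): buf='VIRWI' cursor=5
After op 2 (backspace): buf='VIRW' cursor=4
After op 3 (end): buf='VIRW' cursor=4
After op 4 (backspace): buf='VIR' cursor=3
After op 5 (select(2,3) replace("WSJ")): buf='VIWSJ' cursor=5
After op 6 (insert('Y')): buf='VIWSJY' cursor=6
After op 7 (right): buf='VIWSJY' cursor=6
After op 8 (delete): buf='VIWSJY' cursor=6

Answer: VIWSJY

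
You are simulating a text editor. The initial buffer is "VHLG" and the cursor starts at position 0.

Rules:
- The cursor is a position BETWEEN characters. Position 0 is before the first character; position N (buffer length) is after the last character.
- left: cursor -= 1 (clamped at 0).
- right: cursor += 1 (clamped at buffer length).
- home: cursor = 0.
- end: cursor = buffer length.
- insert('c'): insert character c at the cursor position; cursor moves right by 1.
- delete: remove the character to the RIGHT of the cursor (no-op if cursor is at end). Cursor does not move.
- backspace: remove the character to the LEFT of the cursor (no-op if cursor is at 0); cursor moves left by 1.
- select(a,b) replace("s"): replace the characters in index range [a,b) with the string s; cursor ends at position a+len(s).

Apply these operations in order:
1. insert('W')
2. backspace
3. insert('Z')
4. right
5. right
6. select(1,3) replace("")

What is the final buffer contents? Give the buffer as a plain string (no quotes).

After op 1 (insert('W')): buf='WVHLG' cursor=1
After op 2 (backspace): buf='VHLG' cursor=0
After op 3 (insert('Z')): buf='ZVHLG' cursor=1
After op 4 (right): buf='ZVHLG' cursor=2
After op 5 (right): buf='ZVHLG' cursor=3
After op 6 (select(1,3) replace("")): buf='ZLG' cursor=1

Answer: ZLG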